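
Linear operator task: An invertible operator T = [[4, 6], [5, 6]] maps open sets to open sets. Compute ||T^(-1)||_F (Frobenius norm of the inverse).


det(T) = 4*6 - 6*5 = -6
T^(-1) = (1/-6) * [[6, -6], [-5, 4]] = [[-1.0000, 1.0000], [0.8333, -0.6667]]
||T^(-1)||_F^2 = (-1.0000)^2 + 1.0000^2 + 0.8333^2 + (-0.6667)^2 = 3.1389
||T^(-1)||_F = sqrt(3.1389) = 1.7717

1.7717


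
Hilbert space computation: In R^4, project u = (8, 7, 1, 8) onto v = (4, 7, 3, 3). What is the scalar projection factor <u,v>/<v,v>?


Computing <u,v> = 8*4 + 7*7 + 1*3 + 8*3 = 108
Computing <v,v> = 4^2 + 7^2 + 3^2 + 3^2 = 83
Projection coefficient = 108/83 = 1.3012

1.3012


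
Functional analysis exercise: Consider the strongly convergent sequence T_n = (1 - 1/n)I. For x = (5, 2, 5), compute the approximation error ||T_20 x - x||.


T_20 x - x = (1 - 1/20)x - x = -x/20
||x|| = sqrt(54) = 7.3485
||T_20 x - x|| = ||x||/20 = 7.3485/20 = 0.3674

0.3674


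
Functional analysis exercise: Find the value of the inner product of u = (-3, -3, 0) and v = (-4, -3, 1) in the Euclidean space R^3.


Computing the standard inner product <u, v> = sum u_i * v_i
= -3*-4 + -3*-3 + 0*1
= 12 + 9 + 0
= 21

21


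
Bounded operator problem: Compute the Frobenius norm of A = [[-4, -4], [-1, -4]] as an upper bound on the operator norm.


||A||_F^2 = sum a_ij^2
= (-4)^2 + (-4)^2 + (-1)^2 + (-4)^2
= 16 + 16 + 1 + 16 = 49
||A||_F = sqrt(49) = 7.0000

7.0000


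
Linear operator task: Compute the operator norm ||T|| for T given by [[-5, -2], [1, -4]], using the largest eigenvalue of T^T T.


A^T A = [[26, 6], [6, 20]]
trace(A^T A) = 46, det(A^T A) = 484
discriminant = 46^2 - 4*484 = 180
Largest eigenvalue of A^T A = (trace + sqrt(disc))/2 = 29.7082
||T|| = sqrt(29.7082) = 5.4505

5.4505


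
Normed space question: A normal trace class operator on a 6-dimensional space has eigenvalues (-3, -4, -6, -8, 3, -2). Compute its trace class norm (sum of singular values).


For a normal operator, singular values equal |eigenvalues|.
Trace norm = sum |lambda_i| = 3 + 4 + 6 + 8 + 3 + 2
= 26

26


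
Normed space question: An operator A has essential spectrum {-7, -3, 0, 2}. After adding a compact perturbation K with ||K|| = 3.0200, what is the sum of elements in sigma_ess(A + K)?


By Weyl's theorem, the essential spectrum is invariant under compact perturbations.
sigma_ess(A + K) = sigma_ess(A) = {-7, -3, 0, 2}
Sum = -7 + -3 + 0 + 2 = -8

-8


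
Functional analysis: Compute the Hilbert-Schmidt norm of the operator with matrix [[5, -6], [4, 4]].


The Hilbert-Schmidt norm is sqrt(sum of squares of all entries).
Sum of squares = 5^2 + (-6)^2 + 4^2 + 4^2
= 25 + 36 + 16 + 16 = 93
||T||_HS = sqrt(93) = 9.6437

9.6437


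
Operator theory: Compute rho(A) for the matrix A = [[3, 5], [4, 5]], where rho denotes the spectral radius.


For a 2x2 matrix, eigenvalues satisfy lambda^2 - (trace)*lambda + det = 0
trace = 3 + 5 = 8
det = 3*5 - 5*4 = -5
discriminant = 8^2 - 4*(-5) = 84
spectral radius = max |eigenvalue| = 8.5826

8.5826


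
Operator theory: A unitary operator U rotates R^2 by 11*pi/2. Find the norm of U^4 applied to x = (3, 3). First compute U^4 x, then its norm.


U is a rotation by theta = 11*pi/2
U^4 = rotation by 4*theta = 44*pi/2 = 0*pi/2 (mod 2*pi)
cos(0*pi/2) = 1.0000, sin(0*pi/2) = 0.0000
U^4 x = (1.0000 * 3 - 0.0000 * 3, 0.0000 * 3 + 1.0000 * 3)
= (3.0000, 3.0000)
||U^4 x|| = sqrt(3.0000^2 + 3.0000^2) = sqrt(18.0000) = 4.2426

4.2426


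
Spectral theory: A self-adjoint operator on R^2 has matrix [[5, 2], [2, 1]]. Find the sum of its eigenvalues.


For a self-adjoint (symmetric) matrix, the eigenvalues are real.
The sum of eigenvalues equals the trace of the matrix.
trace = 5 + 1 = 6

6


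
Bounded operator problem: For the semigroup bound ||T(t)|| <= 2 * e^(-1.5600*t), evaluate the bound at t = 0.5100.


||T(0.5100)|| <= 2 * exp(-1.5600 * 0.5100)
= 2 * exp(-0.7956)
= 2 * 0.4513
= 0.9026

0.9026


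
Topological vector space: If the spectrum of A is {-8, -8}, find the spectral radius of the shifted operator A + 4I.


Spectrum of A + 4I = {-4, -4}
Spectral radius = max |lambda| over the shifted spectrum
= max(4, 4) = 4

4


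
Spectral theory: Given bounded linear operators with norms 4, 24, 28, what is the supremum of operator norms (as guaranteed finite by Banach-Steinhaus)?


By the Uniform Boundedness Principle, the supremum of norms is finite.
sup_k ||T_k|| = max(4, 24, 28) = 28

28


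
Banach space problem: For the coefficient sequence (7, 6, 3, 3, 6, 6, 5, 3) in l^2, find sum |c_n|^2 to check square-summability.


sum |c_n|^2 = 7^2 + 6^2 + 3^2 + 3^2 + 6^2 + 6^2 + 5^2 + 3^2
= 49 + 36 + 9 + 9 + 36 + 36 + 25 + 9
= 209

209


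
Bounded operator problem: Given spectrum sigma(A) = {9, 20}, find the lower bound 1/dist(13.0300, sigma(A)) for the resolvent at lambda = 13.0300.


dist(13.0300, {9, 20}) = min(|13.0300 - 9|, |13.0300 - 20|)
= min(4.0300, 6.9700) = 4.0300
Resolvent bound = 1/4.0300 = 0.2481

0.2481


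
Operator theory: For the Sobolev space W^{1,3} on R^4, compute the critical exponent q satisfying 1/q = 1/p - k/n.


Using the Sobolev embedding formula: 1/q = 1/p - k/n
1/q = 1/3 - 1/4 = 1/12
q = 1/(1/12) = 12

12.0000


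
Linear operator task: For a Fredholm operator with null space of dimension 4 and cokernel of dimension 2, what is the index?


The Fredholm index is defined as ind(T) = dim(ker T) - dim(coker T)
= 4 - 2
= 2

2


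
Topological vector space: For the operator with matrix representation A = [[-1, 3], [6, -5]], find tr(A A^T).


trace(A * A^T) = sum of squares of all entries
= (-1)^2 + 3^2 + 6^2 + (-5)^2
= 1 + 9 + 36 + 25
= 71

71


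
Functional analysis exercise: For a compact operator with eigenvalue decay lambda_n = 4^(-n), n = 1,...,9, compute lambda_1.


The eigenvalue formula gives lambda_1 = 1/4^1
= 1/4
= 0.2500

0.2500


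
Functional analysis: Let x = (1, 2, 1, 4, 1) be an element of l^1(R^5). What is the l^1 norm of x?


The l^1 norm equals the sum of absolute values of all components.
||x||_1 = 1 + 2 + 1 + 4 + 1
= 9

9.0000


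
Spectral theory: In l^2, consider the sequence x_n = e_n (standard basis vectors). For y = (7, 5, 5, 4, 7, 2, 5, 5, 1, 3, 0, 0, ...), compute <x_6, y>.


x_6 = e_6 is the standard basis vector with 1 in position 6.
<x_6, y> = y_6 = 2
As n -> infinity, <x_n, y> -> 0, confirming weak convergence of (x_n) to 0.

2


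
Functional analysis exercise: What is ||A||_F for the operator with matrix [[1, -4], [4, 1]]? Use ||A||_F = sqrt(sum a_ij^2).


||A||_F^2 = sum a_ij^2
= 1^2 + (-4)^2 + 4^2 + 1^2
= 1 + 16 + 16 + 1 = 34
||A||_F = sqrt(34) = 5.8310

5.8310


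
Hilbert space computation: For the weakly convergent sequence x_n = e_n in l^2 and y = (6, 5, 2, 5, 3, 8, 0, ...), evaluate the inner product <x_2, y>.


x_2 = e_2 is the standard basis vector with 1 in position 2.
<x_2, y> = y_2 = 5
As n -> infinity, <x_n, y> -> 0, confirming weak convergence of (x_n) to 0.

5


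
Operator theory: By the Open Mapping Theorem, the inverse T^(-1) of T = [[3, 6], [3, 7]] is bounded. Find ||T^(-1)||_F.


det(T) = 3*7 - 6*3 = 3
T^(-1) = (1/3) * [[7, -6], [-3, 3]] = [[2.3333, -2.0000], [-1.0000, 1.0000]]
||T^(-1)||_F^2 = 2.3333^2 + (-2.0000)^2 + (-1.0000)^2 + 1.0000^2 = 11.4444
||T^(-1)||_F = sqrt(11.4444) = 3.3830

3.3830


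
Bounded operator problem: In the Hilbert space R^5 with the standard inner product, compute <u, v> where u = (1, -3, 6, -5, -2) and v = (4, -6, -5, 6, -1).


Computing the standard inner product <u, v> = sum u_i * v_i
= 1*4 + -3*-6 + 6*-5 + -5*6 + -2*-1
= 4 + 18 + -30 + -30 + 2
= -36

-36


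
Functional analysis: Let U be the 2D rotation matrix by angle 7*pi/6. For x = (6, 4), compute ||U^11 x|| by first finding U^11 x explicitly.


U is a rotation by theta = 7*pi/6
U^11 = rotation by 11*theta = 77*pi/6 = 5*pi/6 (mod 2*pi)
cos(5*pi/6) = -0.8660, sin(5*pi/6) = 0.5000
U^11 x = (-0.8660 * 6 - 0.5000 * 4, 0.5000 * 6 + -0.8660 * 4)
= (-7.1962, -0.4641)
||U^11 x|| = sqrt((-7.1962)^2 + (-0.4641)^2) = sqrt(52.0000) = 7.2111

7.2111


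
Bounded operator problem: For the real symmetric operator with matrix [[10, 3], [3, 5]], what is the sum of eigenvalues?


For a self-adjoint (symmetric) matrix, the eigenvalues are real.
The sum of eigenvalues equals the trace of the matrix.
trace = 10 + 5 = 15

15


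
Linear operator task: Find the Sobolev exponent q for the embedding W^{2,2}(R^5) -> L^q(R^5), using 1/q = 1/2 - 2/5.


Using the Sobolev embedding formula: 1/q = 1/p - k/n
1/q = 1/2 - 2/5 = 1/10
q = 1/(1/10) = 10

10.0000


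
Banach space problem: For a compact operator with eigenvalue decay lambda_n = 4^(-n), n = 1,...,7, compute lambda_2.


The eigenvalue formula gives lambda_2 = 1/4^2
= 1/16
= 0.0625

0.0625


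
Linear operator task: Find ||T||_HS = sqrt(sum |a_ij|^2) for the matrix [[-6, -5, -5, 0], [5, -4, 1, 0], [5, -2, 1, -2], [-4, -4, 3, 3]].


The Hilbert-Schmidt norm is sqrt(sum of squares of all entries).
Sum of squares = (-6)^2 + (-5)^2 + (-5)^2 + 0^2 + 5^2 + (-4)^2 + 1^2 + 0^2 + 5^2 + (-2)^2 + 1^2 + (-2)^2 + (-4)^2 + (-4)^2 + 3^2 + 3^2
= 36 + 25 + 25 + 0 + 25 + 16 + 1 + 0 + 25 + 4 + 1 + 4 + 16 + 16 + 9 + 9 = 212
||T||_HS = sqrt(212) = 14.5602

14.5602


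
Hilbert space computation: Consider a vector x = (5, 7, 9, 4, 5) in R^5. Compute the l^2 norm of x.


The l^2 norm = (sum |x_i|^2)^(1/2)
Sum of 2th powers = 25 + 49 + 81 + 16 + 25 = 196
||x||_2 = (196)^(1/2) = 14.0000

14.0000


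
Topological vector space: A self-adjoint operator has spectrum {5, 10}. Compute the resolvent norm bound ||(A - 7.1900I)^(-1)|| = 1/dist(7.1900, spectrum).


dist(7.1900, {5, 10}) = min(|7.1900 - 5|, |7.1900 - 10|)
= min(2.1900, 2.8100) = 2.1900
Resolvent bound = 1/2.1900 = 0.4566

0.4566


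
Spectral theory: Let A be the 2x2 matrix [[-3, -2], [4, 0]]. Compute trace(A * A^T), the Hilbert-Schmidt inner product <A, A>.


trace(A * A^T) = sum of squares of all entries
= (-3)^2 + (-2)^2 + 4^2 + 0^2
= 9 + 4 + 16 + 0
= 29

29


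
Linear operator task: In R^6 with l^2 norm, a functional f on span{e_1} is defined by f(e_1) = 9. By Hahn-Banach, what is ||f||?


The norm of f is given by ||f|| = sup_{||x||=1} |f(x)|.
On span{e_1}, ||e_1|| = 1, so ||f|| = |f(e_1)| / ||e_1||
= |9| / 1 = 9.0000

9.0000


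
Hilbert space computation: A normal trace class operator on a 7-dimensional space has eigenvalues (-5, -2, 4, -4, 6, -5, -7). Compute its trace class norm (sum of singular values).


For a normal operator, singular values equal |eigenvalues|.
Trace norm = sum |lambda_i| = 5 + 2 + 4 + 4 + 6 + 5 + 7
= 33

33


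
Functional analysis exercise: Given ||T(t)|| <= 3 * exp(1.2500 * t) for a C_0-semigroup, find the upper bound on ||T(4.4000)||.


||T(4.4000)|| <= 3 * exp(1.2500 * 4.4000)
= 3 * exp(5.5000)
= 3 * 244.6919
= 734.0758

734.0758


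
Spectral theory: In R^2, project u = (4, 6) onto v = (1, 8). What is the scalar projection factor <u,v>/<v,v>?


Computing <u,v> = 4*1 + 6*8 = 52
Computing <v,v> = 1^2 + 8^2 = 65
Projection coefficient = 52/65 = 0.8000

0.8000


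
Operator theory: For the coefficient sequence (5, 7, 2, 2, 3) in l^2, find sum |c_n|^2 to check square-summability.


sum |c_n|^2 = 5^2 + 7^2 + 2^2 + 2^2 + 3^2
= 25 + 49 + 4 + 4 + 9
= 91

91


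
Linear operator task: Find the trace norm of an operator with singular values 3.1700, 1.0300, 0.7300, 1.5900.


The nuclear norm is the sum of all singular values.
||T||_1 = 3.1700 + 1.0300 + 0.7300 + 1.5900
= 6.5200

6.5200


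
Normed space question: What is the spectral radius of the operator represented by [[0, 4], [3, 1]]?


For a 2x2 matrix, eigenvalues satisfy lambda^2 - (trace)*lambda + det = 0
trace = 0 + 1 = 1
det = 0*1 - 4*3 = -12
discriminant = 1^2 - 4*(-12) = 49
spectral radius = max |eigenvalue| = 4.0000

4.0000


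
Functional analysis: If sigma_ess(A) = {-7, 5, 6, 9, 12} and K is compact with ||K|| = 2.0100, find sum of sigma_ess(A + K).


By Weyl's theorem, the essential spectrum is invariant under compact perturbations.
sigma_ess(A + K) = sigma_ess(A) = {-7, 5, 6, 9, 12}
Sum = -7 + 5 + 6 + 9 + 12 = 25

25


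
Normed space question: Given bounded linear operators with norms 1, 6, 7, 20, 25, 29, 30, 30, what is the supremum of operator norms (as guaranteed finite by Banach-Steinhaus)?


By the Uniform Boundedness Principle, the supremum of norms is finite.
sup_k ||T_k|| = max(1, 6, 7, 20, 25, 29, 30, 30) = 30

30


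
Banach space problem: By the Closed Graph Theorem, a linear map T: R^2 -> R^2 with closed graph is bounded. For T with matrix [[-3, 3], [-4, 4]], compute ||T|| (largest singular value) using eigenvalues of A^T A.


A^T A = [[25, -25], [-25, 25]]
trace(A^T A) = 50, det(A^T A) = 0
discriminant = 50^2 - 4*0 = 2500
Largest eigenvalue of A^T A = (trace + sqrt(disc))/2 = 50.0000
||T|| = sqrt(50.0000) = 7.0711

7.0711


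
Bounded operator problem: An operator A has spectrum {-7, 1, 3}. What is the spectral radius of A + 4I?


Spectrum of A + 4I = {-3, 5, 7}
Spectral radius = max |lambda| over the shifted spectrum
= max(3, 5, 7) = 7

7


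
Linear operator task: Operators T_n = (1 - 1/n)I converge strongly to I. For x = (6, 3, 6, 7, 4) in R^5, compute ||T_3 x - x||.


T_3 x - x = (1 - 1/3)x - x = -x/3
||x|| = sqrt(146) = 12.0830
||T_3 x - x|| = ||x||/3 = 12.0830/3 = 4.0277

4.0277


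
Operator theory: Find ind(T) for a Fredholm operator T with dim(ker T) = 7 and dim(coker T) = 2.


The Fredholm index is defined as ind(T) = dim(ker T) - dim(coker T)
= 7 - 2
= 5

5


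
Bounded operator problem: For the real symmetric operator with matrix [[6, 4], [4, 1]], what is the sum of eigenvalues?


For a self-adjoint (symmetric) matrix, the eigenvalues are real.
The sum of eigenvalues equals the trace of the matrix.
trace = 6 + 1 = 7

7


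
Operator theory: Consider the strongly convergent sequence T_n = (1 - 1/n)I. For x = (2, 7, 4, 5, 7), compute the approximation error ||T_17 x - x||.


T_17 x - x = (1 - 1/17)x - x = -x/17
||x|| = sqrt(143) = 11.9583
||T_17 x - x|| = ||x||/17 = 11.9583/17 = 0.7034

0.7034


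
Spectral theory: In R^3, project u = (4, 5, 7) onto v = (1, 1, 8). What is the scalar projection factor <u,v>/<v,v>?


Computing <u,v> = 4*1 + 5*1 + 7*8 = 65
Computing <v,v> = 1^2 + 1^2 + 8^2 = 66
Projection coefficient = 65/66 = 0.9848

0.9848


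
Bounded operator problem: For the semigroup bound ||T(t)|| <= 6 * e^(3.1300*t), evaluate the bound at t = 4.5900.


||T(4.5900)|| <= 6 * exp(3.1300 * 4.5900)
= 6 * exp(14.3667)
= 6 * 1.7353e+06
= 1.0412e+07

1.0412e+07


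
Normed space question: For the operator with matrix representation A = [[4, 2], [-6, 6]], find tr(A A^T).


trace(A * A^T) = sum of squares of all entries
= 4^2 + 2^2 + (-6)^2 + 6^2
= 16 + 4 + 36 + 36
= 92

92


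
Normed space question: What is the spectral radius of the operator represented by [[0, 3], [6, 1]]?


For a 2x2 matrix, eigenvalues satisfy lambda^2 - (trace)*lambda + det = 0
trace = 0 + 1 = 1
det = 0*1 - 3*6 = -18
discriminant = 1^2 - 4*(-18) = 73
spectral radius = max |eigenvalue| = 4.7720

4.7720


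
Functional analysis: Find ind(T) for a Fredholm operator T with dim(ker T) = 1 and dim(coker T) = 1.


The Fredholm index is defined as ind(T) = dim(ker T) - dim(coker T)
= 1 - 1
= 0

0


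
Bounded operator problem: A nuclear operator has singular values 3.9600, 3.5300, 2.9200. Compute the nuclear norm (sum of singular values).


The nuclear norm is the sum of all singular values.
||T||_1 = 3.9600 + 3.5300 + 2.9200
= 10.4100

10.4100


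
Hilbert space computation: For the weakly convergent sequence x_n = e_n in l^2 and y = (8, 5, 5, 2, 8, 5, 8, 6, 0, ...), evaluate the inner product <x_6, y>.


x_6 = e_6 is the standard basis vector with 1 in position 6.
<x_6, y> = y_6 = 5
As n -> infinity, <x_n, y> -> 0, confirming weak convergence of (x_n) to 0.

5


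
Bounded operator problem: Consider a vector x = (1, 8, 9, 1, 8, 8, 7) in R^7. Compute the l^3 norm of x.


The l^3 norm = (sum |x_i|^3)^(1/3)
Sum of 3th powers = 1 + 512 + 729 + 1 + 512 + 512 + 343 = 2610
||x||_3 = (2610)^(1/3) = 13.7683

13.7683


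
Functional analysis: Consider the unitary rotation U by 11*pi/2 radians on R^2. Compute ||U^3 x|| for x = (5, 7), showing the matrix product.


U is a rotation by theta = 11*pi/2
U^3 = rotation by 3*theta = 33*pi/2 = 1*pi/2 (mod 2*pi)
cos(1*pi/2) = 0.0000, sin(1*pi/2) = 1.0000
U^3 x = (0.0000 * 5 - 1.0000 * 7, 1.0000 * 5 + 0.0000 * 7)
= (-7.0000, 5.0000)
||U^3 x|| = sqrt((-7.0000)^2 + 5.0000^2) = sqrt(74.0000) = 8.6023

8.6023


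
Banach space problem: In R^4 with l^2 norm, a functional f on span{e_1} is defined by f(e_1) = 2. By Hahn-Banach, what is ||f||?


The norm of f is given by ||f|| = sup_{||x||=1} |f(x)|.
On span{e_1}, ||e_1|| = 1, so ||f|| = |f(e_1)| / ||e_1||
= |2| / 1 = 2.0000

2.0000


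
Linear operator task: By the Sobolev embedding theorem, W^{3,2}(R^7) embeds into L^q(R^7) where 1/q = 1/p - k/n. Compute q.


Using the Sobolev embedding formula: 1/q = 1/p - k/n
1/q = 1/2 - 3/7 = 1/14
q = 1/(1/14) = 14

14.0000


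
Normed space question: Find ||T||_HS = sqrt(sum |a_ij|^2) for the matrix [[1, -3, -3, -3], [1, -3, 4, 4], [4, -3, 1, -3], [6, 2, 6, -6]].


The Hilbert-Schmidt norm is sqrt(sum of squares of all entries).
Sum of squares = 1^2 + (-3)^2 + (-3)^2 + (-3)^2 + 1^2 + (-3)^2 + 4^2 + 4^2 + 4^2 + (-3)^2 + 1^2 + (-3)^2 + 6^2 + 2^2 + 6^2 + (-6)^2
= 1 + 9 + 9 + 9 + 1 + 9 + 16 + 16 + 16 + 9 + 1 + 9 + 36 + 4 + 36 + 36 = 217
||T||_HS = sqrt(217) = 14.7309

14.7309


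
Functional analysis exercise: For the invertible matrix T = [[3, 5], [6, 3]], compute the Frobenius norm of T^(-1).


det(T) = 3*3 - 5*6 = -21
T^(-1) = (1/-21) * [[3, -5], [-6, 3]] = [[-0.1429, 0.2381], [0.2857, -0.1429]]
||T^(-1)||_F^2 = (-0.1429)^2 + 0.2381^2 + 0.2857^2 + (-0.1429)^2 = 0.1791
||T^(-1)||_F = sqrt(0.1791) = 0.4232

0.4232


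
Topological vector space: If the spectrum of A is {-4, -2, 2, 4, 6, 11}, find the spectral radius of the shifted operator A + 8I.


Spectrum of A + 8I = {4, 6, 10, 12, 14, 19}
Spectral radius = max |lambda| over the shifted spectrum
= max(4, 6, 10, 12, 14, 19) = 19

19


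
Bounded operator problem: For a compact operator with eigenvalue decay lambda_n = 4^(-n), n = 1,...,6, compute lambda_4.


The eigenvalue formula gives lambda_4 = 1/4^4
= 1/256
= 0.0039

0.0039


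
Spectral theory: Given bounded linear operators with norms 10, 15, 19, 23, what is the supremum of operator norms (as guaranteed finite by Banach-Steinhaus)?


By the Uniform Boundedness Principle, the supremum of norms is finite.
sup_k ||T_k|| = max(10, 15, 19, 23) = 23

23


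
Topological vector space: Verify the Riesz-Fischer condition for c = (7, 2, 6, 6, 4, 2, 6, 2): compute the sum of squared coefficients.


sum |c_n|^2 = 7^2 + 2^2 + 6^2 + 6^2 + 4^2 + 2^2 + 6^2 + 2^2
= 49 + 4 + 36 + 36 + 16 + 4 + 36 + 4
= 185

185


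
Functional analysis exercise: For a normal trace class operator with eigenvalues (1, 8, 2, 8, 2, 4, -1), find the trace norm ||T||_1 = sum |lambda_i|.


For a normal operator, singular values equal |eigenvalues|.
Trace norm = sum |lambda_i| = 1 + 8 + 2 + 8 + 2 + 4 + 1
= 26

26


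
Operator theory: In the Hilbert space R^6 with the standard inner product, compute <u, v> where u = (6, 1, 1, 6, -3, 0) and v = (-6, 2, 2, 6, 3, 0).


Computing the standard inner product <u, v> = sum u_i * v_i
= 6*-6 + 1*2 + 1*2 + 6*6 + -3*3 + 0*0
= -36 + 2 + 2 + 36 + -9 + 0
= -5

-5


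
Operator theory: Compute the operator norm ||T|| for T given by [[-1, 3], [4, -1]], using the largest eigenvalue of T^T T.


A^T A = [[17, -7], [-7, 10]]
trace(A^T A) = 27, det(A^T A) = 121
discriminant = 27^2 - 4*121 = 245
Largest eigenvalue of A^T A = (trace + sqrt(disc))/2 = 21.3262
||T|| = sqrt(21.3262) = 4.6180

4.6180


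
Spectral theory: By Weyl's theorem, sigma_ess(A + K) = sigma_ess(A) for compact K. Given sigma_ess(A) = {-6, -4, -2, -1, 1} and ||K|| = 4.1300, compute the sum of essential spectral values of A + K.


By Weyl's theorem, the essential spectrum is invariant under compact perturbations.
sigma_ess(A + K) = sigma_ess(A) = {-6, -4, -2, -1, 1}
Sum = -6 + -4 + -2 + -1 + 1 = -12

-12


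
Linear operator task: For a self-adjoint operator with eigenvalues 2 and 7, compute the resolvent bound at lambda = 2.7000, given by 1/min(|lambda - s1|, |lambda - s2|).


dist(2.7000, {2, 7}) = min(|2.7000 - 2|, |2.7000 - 7|)
= min(0.7000, 4.3000) = 0.7000
Resolvent bound = 1/0.7000 = 1.4286

1.4286


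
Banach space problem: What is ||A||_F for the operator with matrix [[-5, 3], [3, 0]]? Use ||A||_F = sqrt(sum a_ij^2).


||A||_F^2 = sum a_ij^2
= (-5)^2 + 3^2 + 3^2 + 0^2
= 25 + 9 + 9 + 0 = 43
||A||_F = sqrt(43) = 6.5574

6.5574


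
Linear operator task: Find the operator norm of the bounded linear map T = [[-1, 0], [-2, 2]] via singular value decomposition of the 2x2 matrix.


A^T A = [[5, -4], [-4, 4]]
trace(A^T A) = 9, det(A^T A) = 4
discriminant = 9^2 - 4*4 = 65
Largest eigenvalue of A^T A = (trace + sqrt(disc))/2 = 8.5311
||T|| = sqrt(8.5311) = 2.9208

2.9208


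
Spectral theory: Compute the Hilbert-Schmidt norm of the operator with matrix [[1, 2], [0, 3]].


The Hilbert-Schmidt norm is sqrt(sum of squares of all entries).
Sum of squares = 1^2 + 2^2 + 0^2 + 3^2
= 1 + 4 + 0 + 9 = 14
||T||_HS = sqrt(14) = 3.7417

3.7417


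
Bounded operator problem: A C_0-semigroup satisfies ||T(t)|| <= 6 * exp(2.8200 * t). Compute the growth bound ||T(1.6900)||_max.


||T(1.6900)|| <= 6 * exp(2.8200 * 1.6900)
= 6 * exp(4.7658)
= 6 * 117.4250
= 704.5501

704.5501


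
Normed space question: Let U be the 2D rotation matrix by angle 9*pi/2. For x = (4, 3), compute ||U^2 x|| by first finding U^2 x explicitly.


U is a rotation by theta = 9*pi/2
U^2 = rotation by 2*theta = 18*pi/2 = 2*pi/2 (mod 2*pi)
cos(2*pi/2) = -1.0000, sin(2*pi/2) = 0.0000
U^2 x = (-1.0000 * 4 - 0.0000 * 3, 0.0000 * 4 + -1.0000 * 3)
= (-4.0000, -3.0000)
||U^2 x|| = sqrt((-4.0000)^2 + (-3.0000)^2) = sqrt(25.0000) = 5.0000

5.0000


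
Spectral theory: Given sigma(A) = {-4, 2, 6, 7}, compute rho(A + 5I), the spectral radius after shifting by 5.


Spectrum of A + 5I = {1, 7, 11, 12}
Spectral radius = max |lambda| over the shifted spectrum
= max(1, 7, 11, 12) = 12

12


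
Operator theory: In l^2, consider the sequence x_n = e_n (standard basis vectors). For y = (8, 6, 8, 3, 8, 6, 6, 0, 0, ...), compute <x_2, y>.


x_2 = e_2 is the standard basis vector with 1 in position 2.
<x_2, y> = y_2 = 6
As n -> infinity, <x_n, y> -> 0, confirming weak convergence of (x_n) to 0.

6


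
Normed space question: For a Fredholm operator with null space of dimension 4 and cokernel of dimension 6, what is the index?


The Fredholm index is defined as ind(T) = dim(ker T) - dim(coker T)
= 4 - 6
= -2

-2


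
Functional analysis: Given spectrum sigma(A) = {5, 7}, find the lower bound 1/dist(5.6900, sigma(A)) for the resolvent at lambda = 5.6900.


dist(5.6900, {5, 7}) = min(|5.6900 - 5|, |5.6900 - 7|)
= min(0.6900, 1.3100) = 0.6900
Resolvent bound = 1/0.6900 = 1.4493

1.4493


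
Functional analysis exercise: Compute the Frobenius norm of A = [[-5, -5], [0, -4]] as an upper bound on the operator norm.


||A||_F^2 = sum a_ij^2
= (-5)^2 + (-5)^2 + 0^2 + (-4)^2
= 25 + 25 + 0 + 16 = 66
||A||_F = sqrt(66) = 8.1240

8.1240


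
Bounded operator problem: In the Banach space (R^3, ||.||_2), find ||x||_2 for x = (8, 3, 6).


The l^2 norm = (sum |x_i|^2)^(1/2)
Sum of 2th powers = 64 + 9 + 36 = 109
||x||_2 = (109)^(1/2) = 10.4403

10.4403


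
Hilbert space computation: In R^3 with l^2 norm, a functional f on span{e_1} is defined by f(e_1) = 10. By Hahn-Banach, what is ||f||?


The norm of f is given by ||f|| = sup_{||x||=1} |f(x)|.
On span{e_1}, ||e_1|| = 1, so ||f|| = |f(e_1)| / ||e_1||
= |10| / 1 = 10.0000

10.0000


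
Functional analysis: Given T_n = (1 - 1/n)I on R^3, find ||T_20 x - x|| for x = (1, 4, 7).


T_20 x - x = (1 - 1/20)x - x = -x/20
||x|| = sqrt(66) = 8.1240
||T_20 x - x|| = ||x||/20 = 8.1240/20 = 0.4062

0.4062


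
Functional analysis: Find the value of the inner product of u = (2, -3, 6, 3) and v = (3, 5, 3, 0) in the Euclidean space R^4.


Computing the standard inner product <u, v> = sum u_i * v_i
= 2*3 + -3*5 + 6*3 + 3*0
= 6 + -15 + 18 + 0
= 9

9


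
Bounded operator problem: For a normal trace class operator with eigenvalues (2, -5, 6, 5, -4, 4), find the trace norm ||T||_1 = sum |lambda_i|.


For a normal operator, singular values equal |eigenvalues|.
Trace norm = sum |lambda_i| = 2 + 5 + 6 + 5 + 4 + 4
= 26

26


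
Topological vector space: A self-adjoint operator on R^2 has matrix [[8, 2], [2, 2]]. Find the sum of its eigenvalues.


For a self-adjoint (symmetric) matrix, the eigenvalues are real.
The sum of eigenvalues equals the trace of the matrix.
trace = 8 + 2 = 10

10


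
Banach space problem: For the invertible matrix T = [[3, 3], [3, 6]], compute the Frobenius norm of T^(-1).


det(T) = 3*6 - 3*3 = 9
T^(-1) = (1/9) * [[6, -3], [-3, 3]] = [[0.6667, -0.3333], [-0.3333, 0.3333]]
||T^(-1)||_F^2 = 0.6667^2 + (-0.3333)^2 + (-0.3333)^2 + 0.3333^2 = 0.7778
||T^(-1)||_F = sqrt(0.7778) = 0.8819

0.8819


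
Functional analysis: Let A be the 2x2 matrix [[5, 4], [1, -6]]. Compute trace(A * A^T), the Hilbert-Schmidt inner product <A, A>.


trace(A * A^T) = sum of squares of all entries
= 5^2 + 4^2 + 1^2 + (-6)^2
= 25 + 16 + 1 + 36
= 78

78


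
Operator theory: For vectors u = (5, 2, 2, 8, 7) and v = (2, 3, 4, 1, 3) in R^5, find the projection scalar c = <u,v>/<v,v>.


Computing <u,v> = 5*2 + 2*3 + 2*4 + 8*1 + 7*3 = 53
Computing <v,v> = 2^2 + 3^2 + 4^2 + 1^2 + 3^2 = 39
Projection coefficient = 53/39 = 1.3590

1.3590


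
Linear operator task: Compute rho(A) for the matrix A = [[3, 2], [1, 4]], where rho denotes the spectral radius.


For a 2x2 matrix, eigenvalues satisfy lambda^2 - (trace)*lambda + det = 0
trace = 3 + 4 = 7
det = 3*4 - 2*1 = 10
discriminant = 7^2 - 4*(10) = 9
spectral radius = max |eigenvalue| = 5.0000

5.0000


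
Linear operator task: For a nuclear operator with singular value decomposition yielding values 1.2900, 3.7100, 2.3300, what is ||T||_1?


The nuclear norm is the sum of all singular values.
||T||_1 = 1.2900 + 3.7100 + 2.3300
= 7.3300

7.3300


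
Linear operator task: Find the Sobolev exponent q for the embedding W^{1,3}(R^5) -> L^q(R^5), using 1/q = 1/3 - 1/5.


Using the Sobolev embedding formula: 1/q = 1/p - k/n
1/q = 1/3 - 1/5 = 2/15
q = 1/(2/15) = 15/2 = 7.5000

7.5000


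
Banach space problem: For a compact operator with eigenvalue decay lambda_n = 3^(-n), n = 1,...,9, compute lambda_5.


The eigenvalue formula gives lambda_5 = 1/3^5
= 1/243
= 0.0041

0.0041


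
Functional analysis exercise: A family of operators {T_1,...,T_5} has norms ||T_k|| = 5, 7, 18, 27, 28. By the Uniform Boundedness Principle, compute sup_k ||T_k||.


By the Uniform Boundedness Principle, the supremum of norms is finite.
sup_k ||T_k|| = max(5, 7, 18, 27, 28) = 28

28


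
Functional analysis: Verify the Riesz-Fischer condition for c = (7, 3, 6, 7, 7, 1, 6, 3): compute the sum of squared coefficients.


sum |c_n|^2 = 7^2 + 3^2 + 6^2 + 7^2 + 7^2 + 1^2 + 6^2 + 3^2
= 49 + 9 + 36 + 49 + 49 + 1 + 36 + 9
= 238

238


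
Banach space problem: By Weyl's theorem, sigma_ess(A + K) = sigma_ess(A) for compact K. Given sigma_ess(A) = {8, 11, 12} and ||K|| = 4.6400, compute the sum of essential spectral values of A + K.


By Weyl's theorem, the essential spectrum is invariant under compact perturbations.
sigma_ess(A + K) = sigma_ess(A) = {8, 11, 12}
Sum = 8 + 11 + 12 = 31

31


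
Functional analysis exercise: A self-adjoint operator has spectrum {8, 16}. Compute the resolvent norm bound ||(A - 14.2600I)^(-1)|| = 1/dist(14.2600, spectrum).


dist(14.2600, {8, 16}) = min(|14.2600 - 8|, |14.2600 - 16|)
= min(6.2600, 1.7400) = 1.7400
Resolvent bound = 1/1.7400 = 0.5747

0.5747


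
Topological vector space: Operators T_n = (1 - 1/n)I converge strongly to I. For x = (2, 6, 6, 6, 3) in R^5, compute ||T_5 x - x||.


T_5 x - x = (1 - 1/5)x - x = -x/5
||x|| = sqrt(121) = 11.0000
||T_5 x - x|| = ||x||/5 = 11.0000/5 = 2.2000

2.2000


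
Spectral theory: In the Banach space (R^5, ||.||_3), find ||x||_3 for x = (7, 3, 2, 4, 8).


The l^3 norm = (sum |x_i|^3)^(1/3)
Sum of 3th powers = 343 + 27 + 8 + 64 + 512 = 954
||x||_3 = (954)^(1/3) = 9.8443

9.8443


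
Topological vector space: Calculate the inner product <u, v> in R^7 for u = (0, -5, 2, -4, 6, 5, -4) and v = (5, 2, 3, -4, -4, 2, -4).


Computing the standard inner product <u, v> = sum u_i * v_i
= 0*5 + -5*2 + 2*3 + -4*-4 + 6*-4 + 5*2 + -4*-4
= 0 + -10 + 6 + 16 + -24 + 10 + 16
= 14

14


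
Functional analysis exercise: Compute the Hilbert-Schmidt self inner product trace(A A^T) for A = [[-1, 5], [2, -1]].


trace(A * A^T) = sum of squares of all entries
= (-1)^2 + 5^2 + 2^2 + (-1)^2
= 1 + 25 + 4 + 1
= 31

31


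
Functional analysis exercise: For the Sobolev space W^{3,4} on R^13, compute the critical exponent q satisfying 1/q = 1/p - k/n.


Using the Sobolev embedding formula: 1/q = 1/p - k/n
1/q = 1/4 - 3/13 = 1/52
q = 1/(1/52) = 52

52.0000


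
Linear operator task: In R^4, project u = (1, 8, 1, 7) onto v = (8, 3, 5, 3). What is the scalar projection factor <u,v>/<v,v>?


Computing <u,v> = 1*8 + 8*3 + 1*5 + 7*3 = 58
Computing <v,v> = 8^2 + 3^2 + 5^2 + 3^2 = 107
Projection coefficient = 58/107 = 0.5421

0.5421


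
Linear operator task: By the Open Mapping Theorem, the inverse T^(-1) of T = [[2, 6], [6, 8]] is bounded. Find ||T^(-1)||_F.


det(T) = 2*8 - 6*6 = -20
T^(-1) = (1/-20) * [[8, -6], [-6, 2]] = [[-0.4000, 0.3000], [0.3000, -0.1000]]
||T^(-1)||_F^2 = (-0.4000)^2 + 0.3000^2 + 0.3000^2 + (-0.1000)^2 = 0.3500
||T^(-1)||_F = sqrt(0.3500) = 0.5916

0.5916


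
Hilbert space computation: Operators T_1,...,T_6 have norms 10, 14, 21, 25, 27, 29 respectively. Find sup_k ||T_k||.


By the Uniform Boundedness Principle, the supremum of norms is finite.
sup_k ||T_k|| = max(10, 14, 21, 25, 27, 29) = 29

29


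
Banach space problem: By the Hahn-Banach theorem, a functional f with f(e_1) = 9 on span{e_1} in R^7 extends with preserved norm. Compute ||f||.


The norm of f is given by ||f|| = sup_{||x||=1} |f(x)|.
On span{e_1}, ||e_1|| = 1, so ||f|| = |f(e_1)| / ||e_1||
= |9| / 1 = 9.0000

9.0000


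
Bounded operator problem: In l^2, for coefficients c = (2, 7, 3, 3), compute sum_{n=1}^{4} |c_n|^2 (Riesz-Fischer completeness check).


sum |c_n|^2 = 2^2 + 7^2 + 3^2 + 3^2
= 4 + 49 + 9 + 9
= 71

71


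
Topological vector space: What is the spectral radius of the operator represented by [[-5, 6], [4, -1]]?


For a 2x2 matrix, eigenvalues satisfy lambda^2 - (trace)*lambda + det = 0
trace = -5 + -1 = -6
det = -5*-1 - 6*4 = -19
discriminant = (-6)^2 - 4*(-19) = 112
spectral radius = max |eigenvalue| = 8.2915

8.2915


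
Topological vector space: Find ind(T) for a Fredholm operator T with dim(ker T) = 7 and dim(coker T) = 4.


The Fredholm index is defined as ind(T) = dim(ker T) - dim(coker T)
= 7 - 4
= 3

3


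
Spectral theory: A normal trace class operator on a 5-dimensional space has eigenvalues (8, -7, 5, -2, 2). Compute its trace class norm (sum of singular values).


For a normal operator, singular values equal |eigenvalues|.
Trace norm = sum |lambda_i| = 8 + 7 + 5 + 2 + 2
= 24

24


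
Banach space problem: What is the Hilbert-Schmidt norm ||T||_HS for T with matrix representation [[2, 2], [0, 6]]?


The Hilbert-Schmidt norm is sqrt(sum of squares of all entries).
Sum of squares = 2^2 + 2^2 + 0^2 + 6^2
= 4 + 4 + 0 + 36 = 44
||T||_HS = sqrt(44) = 6.6332

6.6332


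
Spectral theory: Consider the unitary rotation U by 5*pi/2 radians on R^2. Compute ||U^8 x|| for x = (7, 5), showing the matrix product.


U is a rotation by theta = 5*pi/2
U^8 = rotation by 8*theta = 40*pi/2 = 0*pi/2 (mod 2*pi)
cos(0*pi/2) = 1.0000, sin(0*pi/2) = 0.0000
U^8 x = (1.0000 * 7 - 0.0000 * 5, 0.0000 * 7 + 1.0000 * 5)
= (7.0000, 5.0000)
||U^8 x|| = sqrt(7.0000^2 + 5.0000^2) = sqrt(74.0000) = 8.6023

8.6023


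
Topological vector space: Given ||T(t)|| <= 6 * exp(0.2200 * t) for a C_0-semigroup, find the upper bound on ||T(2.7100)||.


||T(2.7100)|| <= 6 * exp(0.2200 * 2.7100)
= 6 * exp(0.5962)
= 6 * 1.8152
= 10.8912

10.8912


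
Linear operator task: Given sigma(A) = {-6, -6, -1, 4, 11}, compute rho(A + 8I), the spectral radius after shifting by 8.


Spectrum of A + 8I = {2, 2, 7, 12, 19}
Spectral radius = max |lambda| over the shifted spectrum
= max(2, 2, 7, 12, 19) = 19

19


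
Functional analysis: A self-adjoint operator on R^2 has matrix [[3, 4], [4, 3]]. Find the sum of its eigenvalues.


For a self-adjoint (symmetric) matrix, the eigenvalues are real.
The sum of eigenvalues equals the trace of the matrix.
trace = 3 + 3 = 6

6


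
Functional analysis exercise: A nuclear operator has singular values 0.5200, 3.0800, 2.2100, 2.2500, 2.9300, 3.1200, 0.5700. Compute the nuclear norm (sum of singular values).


The nuclear norm is the sum of all singular values.
||T||_1 = 0.5200 + 3.0800 + 2.2100 + 2.2500 + 2.9300 + 3.1200 + 0.5700
= 14.6800

14.6800


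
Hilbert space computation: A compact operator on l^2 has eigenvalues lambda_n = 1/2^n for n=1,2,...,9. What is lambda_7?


The eigenvalue formula gives lambda_7 = 1/2^7
= 1/128
= 0.0078

0.0078


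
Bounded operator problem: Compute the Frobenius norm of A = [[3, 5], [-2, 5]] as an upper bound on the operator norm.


||A||_F^2 = sum a_ij^2
= 3^2 + 5^2 + (-2)^2 + 5^2
= 9 + 25 + 4 + 25 = 63
||A||_F = sqrt(63) = 7.9373

7.9373


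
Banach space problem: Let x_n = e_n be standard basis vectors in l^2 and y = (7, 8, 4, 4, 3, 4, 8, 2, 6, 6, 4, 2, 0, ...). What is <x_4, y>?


x_4 = e_4 is the standard basis vector with 1 in position 4.
<x_4, y> = y_4 = 4
As n -> infinity, <x_n, y> -> 0, confirming weak convergence of (x_n) to 0.

4


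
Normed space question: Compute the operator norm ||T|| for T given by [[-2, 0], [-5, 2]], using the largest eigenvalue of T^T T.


A^T A = [[29, -10], [-10, 4]]
trace(A^T A) = 33, det(A^T A) = 16
discriminant = 33^2 - 4*16 = 1025
Largest eigenvalue of A^T A = (trace + sqrt(disc))/2 = 32.5078
||T|| = sqrt(32.5078) = 5.7016

5.7016


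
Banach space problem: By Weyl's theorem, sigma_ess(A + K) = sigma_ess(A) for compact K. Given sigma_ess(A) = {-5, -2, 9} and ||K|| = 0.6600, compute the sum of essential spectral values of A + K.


By Weyl's theorem, the essential spectrum is invariant under compact perturbations.
sigma_ess(A + K) = sigma_ess(A) = {-5, -2, 9}
Sum = -5 + -2 + 9 = 2

2


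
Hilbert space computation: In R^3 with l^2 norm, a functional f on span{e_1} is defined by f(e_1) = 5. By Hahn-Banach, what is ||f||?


The norm of f is given by ||f|| = sup_{||x||=1} |f(x)|.
On span{e_1}, ||e_1|| = 1, so ||f|| = |f(e_1)| / ||e_1||
= |5| / 1 = 5.0000

5.0000


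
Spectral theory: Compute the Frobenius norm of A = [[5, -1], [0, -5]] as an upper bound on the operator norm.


||A||_F^2 = sum a_ij^2
= 5^2 + (-1)^2 + 0^2 + (-5)^2
= 25 + 1 + 0 + 25 = 51
||A||_F = sqrt(51) = 7.1414

7.1414


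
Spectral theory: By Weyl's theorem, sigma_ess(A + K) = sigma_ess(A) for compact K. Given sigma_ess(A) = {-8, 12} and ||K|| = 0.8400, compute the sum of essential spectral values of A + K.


By Weyl's theorem, the essential spectrum is invariant under compact perturbations.
sigma_ess(A + K) = sigma_ess(A) = {-8, 12}
Sum = -8 + 12 = 4

4


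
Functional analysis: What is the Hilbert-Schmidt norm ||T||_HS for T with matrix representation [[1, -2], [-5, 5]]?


The Hilbert-Schmidt norm is sqrt(sum of squares of all entries).
Sum of squares = 1^2 + (-2)^2 + (-5)^2 + 5^2
= 1 + 4 + 25 + 25 = 55
||T||_HS = sqrt(55) = 7.4162

7.4162


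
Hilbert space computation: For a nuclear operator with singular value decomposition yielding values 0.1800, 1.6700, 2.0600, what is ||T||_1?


The nuclear norm is the sum of all singular values.
||T||_1 = 0.1800 + 1.6700 + 2.0600
= 3.9100

3.9100


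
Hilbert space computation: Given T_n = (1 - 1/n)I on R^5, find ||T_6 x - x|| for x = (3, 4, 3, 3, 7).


T_6 x - x = (1 - 1/6)x - x = -x/6
||x|| = sqrt(92) = 9.5917
||T_6 x - x|| = ||x||/6 = 9.5917/6 = 1.5986

1.5986


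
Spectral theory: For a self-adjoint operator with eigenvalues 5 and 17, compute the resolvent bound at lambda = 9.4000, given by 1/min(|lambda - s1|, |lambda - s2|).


dist(9.4000, {5, 17}) = min(|9.4000 - 5|, |9.4000 - 17|)
= min(4.4000, 7.6000) = 4.4000
Resolvent bound = 1/4.4000 = 0.2273

0.2273


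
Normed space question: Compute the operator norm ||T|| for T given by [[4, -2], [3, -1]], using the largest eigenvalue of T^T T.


A^T A = [[25, -11], [-11, 5]]
trace(A^T A) = 30, det(A^T A) = 4
discriminant = 30^2 - 4*4 = 884
Largest eigenvalue of A^T A = (trace + sqrt(disc))/2 = 29.8661
||T|| = sqrt(29.8661) = 5.4650

5.4650


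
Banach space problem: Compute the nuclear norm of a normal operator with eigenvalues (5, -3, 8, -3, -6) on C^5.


For a normal operator, singular values equal |eigenvalues|.
Trace norm = sum |lambda_i| = 5 + 3 + 8 + 3 + 6
= 25

25


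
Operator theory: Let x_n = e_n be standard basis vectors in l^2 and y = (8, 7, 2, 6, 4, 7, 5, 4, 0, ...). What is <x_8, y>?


x_8 = e_8 is the standard basis vector with 1 in position 8.
<x_8, y> = y_8 = 4
As n -> infinity, <x_n, y> -> 0, confirming weak convergence of (x_n) to 0.

4


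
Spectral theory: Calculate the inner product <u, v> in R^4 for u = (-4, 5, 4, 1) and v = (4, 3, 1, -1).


Computing the standard inner product <u, v> = sum u_i * v_i
= -4*4 + 5*3 + 4*1 + 1*-1
= -16 + 15 + 4 + -1
= 2

2


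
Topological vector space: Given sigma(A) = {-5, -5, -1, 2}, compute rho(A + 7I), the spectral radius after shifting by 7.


Spectrum of A + 7I = {2, 2, 6, 9}
Spectral radius = max |lambda| over the shifted spectrum
= max(2, 2, 6, 9) = 9

9


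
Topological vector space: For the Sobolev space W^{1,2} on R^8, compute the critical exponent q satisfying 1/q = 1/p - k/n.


Using the Sobolev embedding formula: 1/q = 1/p - k/n
1/q = 1/2 - 1/8 = 3/8
q = 1/(3/8) = 8/3 = 2.6667

2.6667


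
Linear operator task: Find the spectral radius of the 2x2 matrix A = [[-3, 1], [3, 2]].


For a 2x2 matrix, eigenvalues satisfy lambda^2 - (trace)*lambda + det = 0
trace = -3 + 2 = -1
det = -3*2 - 1*3 = -9
discriminant = (-1)^2 - 4*(-9) = 37
spectral radius = max |eigenvalue| = 3.5414

3.5414


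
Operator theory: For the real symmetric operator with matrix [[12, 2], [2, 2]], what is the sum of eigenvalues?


For a self-adjoint (symmetric) matrix, the eigenvalues are real.
The sum of eigenvalues equals the trace of the matrix.
trace = 12 + 2 = 14

14


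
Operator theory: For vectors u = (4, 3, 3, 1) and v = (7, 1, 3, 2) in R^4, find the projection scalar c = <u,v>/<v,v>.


Computing <u,v> = 4*7 + 3*1 + 3*3 + 1*2 = 42
Computing <v,v> = 7^2 + 1^2 + 3^2 + 2^2 = 63
Projection coefficient = 42/63 = 0.6667

0.6667


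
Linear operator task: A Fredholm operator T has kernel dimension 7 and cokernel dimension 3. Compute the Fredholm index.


The Fredholm index is defined as ind(T) = dim(ker T) - dim(coker T)
= 7 - 3
= 4

4


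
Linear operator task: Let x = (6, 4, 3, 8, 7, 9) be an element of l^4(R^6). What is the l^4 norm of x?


The l^4 norm = (sum |x_i|^4)^(1/4)
Sum of 4th powers = 1296 + 256 + 81 + 4096 + 2401 + 6561 = 14691
||x||_4 = (14691)^(1/4) = 11.0094

11.0094


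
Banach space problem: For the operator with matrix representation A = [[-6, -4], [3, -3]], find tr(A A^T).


trace(A * A^T) = sum of squares of all entries
= (-6)^2 + (-4)^2 + 3^2 + (-3)^2
= 36 + 16 + 9 + 9
= 70

70
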